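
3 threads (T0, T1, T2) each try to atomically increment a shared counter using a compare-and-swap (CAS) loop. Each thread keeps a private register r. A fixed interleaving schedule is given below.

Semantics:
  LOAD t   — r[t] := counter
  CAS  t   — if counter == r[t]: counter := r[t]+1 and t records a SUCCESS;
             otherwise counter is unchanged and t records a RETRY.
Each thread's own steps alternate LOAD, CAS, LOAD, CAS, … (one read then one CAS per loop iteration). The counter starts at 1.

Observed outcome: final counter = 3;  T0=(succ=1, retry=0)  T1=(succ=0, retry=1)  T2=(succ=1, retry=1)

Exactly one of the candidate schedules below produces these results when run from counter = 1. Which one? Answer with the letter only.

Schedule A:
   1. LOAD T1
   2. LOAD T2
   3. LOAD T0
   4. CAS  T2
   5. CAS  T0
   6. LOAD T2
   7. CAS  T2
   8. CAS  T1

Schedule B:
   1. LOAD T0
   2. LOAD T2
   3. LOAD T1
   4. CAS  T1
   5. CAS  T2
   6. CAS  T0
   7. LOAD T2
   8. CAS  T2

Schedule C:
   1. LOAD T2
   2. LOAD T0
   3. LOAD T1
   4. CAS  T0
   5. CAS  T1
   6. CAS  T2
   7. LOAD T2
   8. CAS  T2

C

Tracing schedule C:
   1) LOAD T2:  M=1  r_T2=1
   2) LOAD T0:  M=1  r_T0=1
   3) LOAD T1:  M=1  r_T1=1
   4) CAS  T0:  M=2  r_T0=1 ✓
   5) CAS  T1:  M=2  r_T1=1 ✗
   6) CAS  T2:  M=2  r_T2=1 ✗
   7) LOAD T2:  M=2  r_T2=2
   8) CAS  T2:  M=3  r_T2=2 ✓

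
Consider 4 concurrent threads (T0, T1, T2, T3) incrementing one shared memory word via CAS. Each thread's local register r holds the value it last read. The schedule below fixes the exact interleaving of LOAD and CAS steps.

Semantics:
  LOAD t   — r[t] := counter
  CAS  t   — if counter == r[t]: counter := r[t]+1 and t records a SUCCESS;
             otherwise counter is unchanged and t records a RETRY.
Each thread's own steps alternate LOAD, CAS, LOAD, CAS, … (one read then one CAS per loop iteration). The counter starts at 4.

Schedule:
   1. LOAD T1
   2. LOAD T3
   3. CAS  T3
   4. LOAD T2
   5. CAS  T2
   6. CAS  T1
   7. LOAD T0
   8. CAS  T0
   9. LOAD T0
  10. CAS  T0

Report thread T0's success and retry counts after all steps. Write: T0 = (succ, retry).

T0 = (2, 0)

step 1: T1 LOAD ⇒ load; ctr=4 reg=4
step 2: T3 LOAD ⇒ load; ctr=4 reg=4
step 3: T3 CAS ⇒ ok; ctr=5 reg=4
step 4: T2 LOAD ⇒ load; ctr=5 reg=5
step 5: T2 CAS ⇒ ok; ctr=6 reg=5
step 6: T1 CAS ⇒ retry; ctr=6 reg=4
step 7: T0 LOAD ⇒ load; ctr=6 reg=6
step 8: T0 CAS ⇒ ok; ctr=7 reg=6
step 9: T0 LOAD ⇒ load; ctr=7 reg=7
step 10: T0 CAS ⇒ ok; ctr=8 reg=7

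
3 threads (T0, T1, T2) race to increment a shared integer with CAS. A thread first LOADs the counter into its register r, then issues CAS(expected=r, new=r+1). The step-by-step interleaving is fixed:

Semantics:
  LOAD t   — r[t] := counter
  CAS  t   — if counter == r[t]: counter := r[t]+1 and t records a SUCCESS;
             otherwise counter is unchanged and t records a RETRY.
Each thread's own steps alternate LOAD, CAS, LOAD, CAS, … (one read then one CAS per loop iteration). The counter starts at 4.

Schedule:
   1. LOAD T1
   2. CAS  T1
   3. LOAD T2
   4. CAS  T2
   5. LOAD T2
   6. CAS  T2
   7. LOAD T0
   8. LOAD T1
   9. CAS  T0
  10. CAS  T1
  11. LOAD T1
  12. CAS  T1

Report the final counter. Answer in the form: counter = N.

counter = 9

T1 LOAD — after: cnt=4, r=4 — load
T1 CAS — after: cnt=5, r=4 — ok
T2 LOAD — after: cnt=5, r=5 — load
T2 CAS — after: cnt=6, r=5 — ok
T2 LOAD — after: cnt=6, r=6 — load
T2 CAS — after: cnt=7, r=6 — ok
T0 LOAD — after: cnt=7, r=7 — load
T1 LOAD — after: cnt=7, r=7 — load
T0 CAS — after: cnt=8, r=7 — ok
T1 CAS — after: cnt=8, r=7 — retry
T1 LOAD — after: cnt=8, r=8 — load
T1 CAS — after: cnt=9, r=8 — ok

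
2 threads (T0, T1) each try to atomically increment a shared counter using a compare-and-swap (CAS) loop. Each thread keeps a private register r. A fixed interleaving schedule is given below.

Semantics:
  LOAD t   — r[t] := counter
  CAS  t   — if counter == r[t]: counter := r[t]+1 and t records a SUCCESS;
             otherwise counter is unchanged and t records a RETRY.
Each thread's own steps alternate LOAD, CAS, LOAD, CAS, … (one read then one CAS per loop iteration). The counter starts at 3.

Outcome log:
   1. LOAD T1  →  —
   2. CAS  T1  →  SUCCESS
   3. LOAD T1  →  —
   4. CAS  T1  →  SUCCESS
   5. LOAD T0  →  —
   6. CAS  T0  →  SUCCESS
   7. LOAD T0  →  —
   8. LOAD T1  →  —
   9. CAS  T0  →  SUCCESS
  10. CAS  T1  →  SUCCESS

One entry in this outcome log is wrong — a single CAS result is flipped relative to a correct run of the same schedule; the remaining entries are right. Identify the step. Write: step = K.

step = 10

Re-executing:
#1 T1 reads 3
#2 T1 CAS(3→4) writes; counter now 4
#3 T1 reads 4
#4 T1 CAS(4→5) writes; counter now 5
#5 T0 reads 5
#6 T0 CAS(5→6) writes; counter now 6
#7 T0 reads 6
#8 T1 reads 6
#9 T0 CAS(6→7) writes; counter now 7
#10 T1 CAS(6→7) fails; counter now 7
Log disagrees first at step 10.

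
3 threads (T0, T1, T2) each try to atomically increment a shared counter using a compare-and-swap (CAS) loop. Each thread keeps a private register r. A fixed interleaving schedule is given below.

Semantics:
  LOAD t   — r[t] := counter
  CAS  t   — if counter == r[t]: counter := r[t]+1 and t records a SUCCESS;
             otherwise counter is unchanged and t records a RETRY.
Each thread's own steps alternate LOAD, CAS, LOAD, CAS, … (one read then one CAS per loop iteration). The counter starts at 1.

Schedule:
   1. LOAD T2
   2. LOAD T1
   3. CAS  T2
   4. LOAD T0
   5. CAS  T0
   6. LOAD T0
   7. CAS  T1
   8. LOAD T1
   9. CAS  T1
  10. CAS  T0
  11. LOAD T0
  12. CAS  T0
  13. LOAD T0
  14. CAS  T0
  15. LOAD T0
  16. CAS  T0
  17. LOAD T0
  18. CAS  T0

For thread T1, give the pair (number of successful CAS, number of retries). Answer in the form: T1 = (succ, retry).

[1] T2.load  rd  (counter 1, T2.r 1)
[2] T1.load  rd  (counter 1, T1.r 1)
[3] T2.cas  hit  (counter 2, T2.r 1)
[4] T0.load  rd  (counter 2, T0.r 2)
[5] T0.cas  hit  (counter 3, T0.r 2)
[6] T0.load  rd  (counter 3, T0.r 3)
[7] T1.cas  miss  (counter 3, T1.r 1)
[8] T1.load  rd  (counter 3, T1.r 3)
[9] T1.cas  hit  (counter 4, T1.r 3)
[10] T0.cas  miss  (counter 4, T0.r 3)
[11] T0.load  rd  (counter 4, T0.r 4)
[12] T0.cas  hit  (counter 5, T0.r 4)
[13] T0.load  rd  (counter 5, T0.r 5)
[14] T0.cas  hit  (counter 6, T0.r 5)
[15] T0.load  rd  (counter 6, T0.r 6)
[16] T0.cas  hit  (counter 7, T0.r 6)
[17] T0.load  rd  (counter 7, T0.r 7)
[18] T0.cas  hit  (counter 8, T0.r 7)

T1 = (1, 1)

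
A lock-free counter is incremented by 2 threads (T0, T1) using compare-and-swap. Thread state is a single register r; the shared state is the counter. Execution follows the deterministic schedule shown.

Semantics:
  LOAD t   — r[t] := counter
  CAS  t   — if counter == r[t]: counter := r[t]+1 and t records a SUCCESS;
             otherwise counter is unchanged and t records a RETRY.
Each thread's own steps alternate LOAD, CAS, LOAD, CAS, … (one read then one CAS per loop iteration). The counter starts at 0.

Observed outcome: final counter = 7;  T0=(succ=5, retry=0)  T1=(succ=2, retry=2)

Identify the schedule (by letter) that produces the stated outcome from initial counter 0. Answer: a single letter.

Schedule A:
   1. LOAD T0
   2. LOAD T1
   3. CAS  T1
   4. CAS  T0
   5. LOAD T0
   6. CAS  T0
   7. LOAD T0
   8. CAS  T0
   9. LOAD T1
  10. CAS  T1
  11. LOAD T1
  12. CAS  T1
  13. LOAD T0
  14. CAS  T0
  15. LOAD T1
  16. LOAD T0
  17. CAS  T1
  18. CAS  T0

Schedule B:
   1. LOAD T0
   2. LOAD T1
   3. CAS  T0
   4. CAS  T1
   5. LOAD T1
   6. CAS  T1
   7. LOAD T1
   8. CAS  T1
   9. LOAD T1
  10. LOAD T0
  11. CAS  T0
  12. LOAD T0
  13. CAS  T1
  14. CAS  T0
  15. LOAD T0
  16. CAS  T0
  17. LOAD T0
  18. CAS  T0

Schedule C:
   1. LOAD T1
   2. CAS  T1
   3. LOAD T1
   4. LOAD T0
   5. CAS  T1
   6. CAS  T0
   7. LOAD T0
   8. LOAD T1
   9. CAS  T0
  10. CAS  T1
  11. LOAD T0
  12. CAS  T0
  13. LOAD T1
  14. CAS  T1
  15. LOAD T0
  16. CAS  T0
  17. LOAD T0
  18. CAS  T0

B

Tracing schedule B:
#1 T0 reads 0
#2 T1 reads 0
#3 T0 CAS(0→1) writes; counter now 1
#4 T1 CAS(0→1) fails; counter now 1
#5 T1 reads 1
#6 T1 CAS(1→2) writes; counter now 2
#7 T1 reads 2
#8 T1 CAS(2→3) writes; counter now 3
#9 T1 reads 3
#10 T0 reads 3
#11 T0 CAS(3→4) writes; counter now 4
#12 T0 reads 4
#13 T1 CAS(3→4) fails; counter now 4
#14 T0 CAS(4→5) writes; counter now 5
#15 T0 reads 5
#16 T0 CAS(5→6) writes; counter now 6
#17 T0 reads 6
#18 T0 CAS(6→7) writes; counter now 7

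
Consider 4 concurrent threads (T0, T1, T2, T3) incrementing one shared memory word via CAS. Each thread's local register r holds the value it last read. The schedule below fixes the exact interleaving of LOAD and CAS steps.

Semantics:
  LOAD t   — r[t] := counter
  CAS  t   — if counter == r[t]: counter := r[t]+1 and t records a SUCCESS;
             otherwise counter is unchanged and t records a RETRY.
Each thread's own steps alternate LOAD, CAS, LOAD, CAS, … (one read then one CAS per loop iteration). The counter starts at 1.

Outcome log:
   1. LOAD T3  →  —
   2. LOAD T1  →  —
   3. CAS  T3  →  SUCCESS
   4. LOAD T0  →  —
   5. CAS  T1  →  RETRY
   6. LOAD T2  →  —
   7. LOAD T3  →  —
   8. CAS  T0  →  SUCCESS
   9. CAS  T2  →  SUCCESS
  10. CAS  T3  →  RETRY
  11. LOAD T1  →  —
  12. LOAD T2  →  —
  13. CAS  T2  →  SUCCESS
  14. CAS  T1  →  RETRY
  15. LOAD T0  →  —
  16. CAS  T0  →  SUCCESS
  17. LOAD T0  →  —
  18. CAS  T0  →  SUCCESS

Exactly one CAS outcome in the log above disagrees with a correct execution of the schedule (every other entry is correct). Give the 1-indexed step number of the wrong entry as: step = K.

step = 9

Reference trace:
#1 T3 reads 1
#2 T1 reads 1
#3 T3 CAS(1→2) writes; counter now 2
#4 T0 reads 2
#5 T1 CAS(1→2) fails; counter now 2
#6 T2 reads 2
#7 T3 reads 2
#8 T0 CAS(2→3) writes; counter now 3
#9 T2 CAS(2→3) fails; counter now 3
#10 T3 CAS(2→3) fails; counter now 3
#11 T1 reads 3
#12 T2 reads 3
#13 T2 CAS(3→4) writes; counter now 4
#14 T1 CAS(3→4) fails; counter now 4
#15 T0 reads 4
#16 T0 CAS(4→5) writes; counter now 5
#17 T0 reads 5
#18 T0 CAS(5→6) writes; counter now 6
Log disagrees first at step 9.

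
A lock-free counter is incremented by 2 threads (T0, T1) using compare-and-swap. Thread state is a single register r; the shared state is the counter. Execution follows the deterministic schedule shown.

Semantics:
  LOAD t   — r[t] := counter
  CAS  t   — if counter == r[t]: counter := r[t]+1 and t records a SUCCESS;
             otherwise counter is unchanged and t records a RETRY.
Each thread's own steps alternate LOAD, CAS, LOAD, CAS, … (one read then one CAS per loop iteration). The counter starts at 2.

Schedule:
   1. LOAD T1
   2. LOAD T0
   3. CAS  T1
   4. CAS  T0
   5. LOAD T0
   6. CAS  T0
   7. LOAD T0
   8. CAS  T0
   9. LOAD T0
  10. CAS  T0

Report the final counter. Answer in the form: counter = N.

1. LOAD T1 → mem=2 r[T1]=2 [LOAD]
2. LOAD T0 → mem=2 r[T0]=2 [LOAD]
3. CAS T1 → mem=3 r[T1]=2 [OK]
4. CAS T0 → mem=3 r[T0]=2 [RETRY]
5. LOAD T0 → mem=3 r[T0]=3 [LOAD]
6. CAS T0 → mem=4 r[T0]=3 [OK]
7. LOAD T0 → mem=4 r[T0]=4 [LOAD]
8. CAS T0 → mem=5 r[T0]=4 [OK]
9. LOAD T0 → mem=5 r[T0]=5 [LOAD]
10. CAS T0 → mem=6 r[T0]=5 [OK]

counter = 6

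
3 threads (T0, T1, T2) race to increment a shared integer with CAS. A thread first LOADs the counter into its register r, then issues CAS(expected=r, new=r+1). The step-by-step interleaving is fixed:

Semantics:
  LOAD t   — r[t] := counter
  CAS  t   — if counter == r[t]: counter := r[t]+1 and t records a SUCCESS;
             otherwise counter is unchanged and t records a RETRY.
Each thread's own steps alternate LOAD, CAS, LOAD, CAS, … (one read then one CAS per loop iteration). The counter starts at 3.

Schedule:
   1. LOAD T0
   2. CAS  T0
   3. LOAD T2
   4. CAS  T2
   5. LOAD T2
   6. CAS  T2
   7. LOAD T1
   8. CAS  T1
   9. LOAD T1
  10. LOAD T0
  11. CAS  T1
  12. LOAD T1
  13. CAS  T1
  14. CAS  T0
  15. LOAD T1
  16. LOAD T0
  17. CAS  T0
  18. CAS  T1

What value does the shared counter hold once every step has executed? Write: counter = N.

counter = 10

[1] T0.load  rd  (counter 3, T0.r 3)
[2] T0.cas  hit  (counter 4, T0.r 3)
[3] T2.load  rd  (counter 4, T2.r 4)
[4] T2.cas  hit  (counter 5, T2.r 4)
[5] T2.load  rd  (counter 5, T2.r 5)
[6] T2.cas  hit  (counter 6, T2.r 5)
[7] T1.load  rd  (counter 6, T1.r 6)
[8] T1.cas  hit  (counter 7, T1.r 6)
[9] T1.load  rd  (counter 7, T1.r 7)
[10] T0.load  rd  (counter 7, T0.r 7)
[11] T1.cas  hit  (counter 8, T1.r 7)
[12] T1.load  rd  (counter 8, T1.r 8)
[13] T1.cas  hit  (counter 9, T1.r 8)
[14] T0.cas  miss  (counter 9, T0.r 7)
[15] T1.load  rd  (counter 9, T1.r 9)
[16] T0.load  rd  (counter 9, T0.r 9)
[17] T0.cas  hit  (counter 10, T0.r 9)
[18] T1.cas  miss  (counter 10, T1.r 9)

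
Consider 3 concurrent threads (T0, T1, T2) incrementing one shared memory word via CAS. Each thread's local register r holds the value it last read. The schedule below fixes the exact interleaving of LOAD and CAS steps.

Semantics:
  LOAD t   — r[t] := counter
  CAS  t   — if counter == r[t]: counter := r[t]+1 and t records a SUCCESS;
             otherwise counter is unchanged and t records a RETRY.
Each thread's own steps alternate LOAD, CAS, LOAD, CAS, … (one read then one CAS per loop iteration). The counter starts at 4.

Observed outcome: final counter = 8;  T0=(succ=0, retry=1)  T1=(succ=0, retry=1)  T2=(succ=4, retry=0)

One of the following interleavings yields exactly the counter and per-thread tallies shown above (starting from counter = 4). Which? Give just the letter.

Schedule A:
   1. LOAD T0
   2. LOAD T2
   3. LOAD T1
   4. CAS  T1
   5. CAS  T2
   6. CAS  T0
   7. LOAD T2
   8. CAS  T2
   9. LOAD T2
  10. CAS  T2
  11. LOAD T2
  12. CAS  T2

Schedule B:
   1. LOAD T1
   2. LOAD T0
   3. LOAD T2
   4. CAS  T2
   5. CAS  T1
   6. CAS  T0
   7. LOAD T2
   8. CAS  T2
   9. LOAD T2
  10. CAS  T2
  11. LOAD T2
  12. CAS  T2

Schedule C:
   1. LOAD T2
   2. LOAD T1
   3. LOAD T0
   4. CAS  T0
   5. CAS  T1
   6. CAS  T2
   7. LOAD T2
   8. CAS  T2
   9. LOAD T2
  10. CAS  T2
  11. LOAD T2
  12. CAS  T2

B

Tracing schedule B:
   1) LOAD T1:  M=4  r_T1=4
   2) LOAD T0:  M=4  r_T0=4
   3) LOAD T2:  M=4  r_T2=4
   4) CAS  T2:  M=5  r_T2=4 ✓
   5) CAS  T1:  M=5  r_T1=4 ✗
   6) CAS  T0:  M=5  r_T0=4 ✗
   7) LOAD T2:  M=5  r_T2=5
   8) CAS  T2:  M=6  r_T2=5 ✓
   9) LOAD T2:  M=6  r_T2=6
  10) CAS  T2:  M=7  r_T2=6 ✓
  11) LOAD T2:  M=7  r_T2=7
  12) CAS  T2:  M=8  r_T2=7 ✓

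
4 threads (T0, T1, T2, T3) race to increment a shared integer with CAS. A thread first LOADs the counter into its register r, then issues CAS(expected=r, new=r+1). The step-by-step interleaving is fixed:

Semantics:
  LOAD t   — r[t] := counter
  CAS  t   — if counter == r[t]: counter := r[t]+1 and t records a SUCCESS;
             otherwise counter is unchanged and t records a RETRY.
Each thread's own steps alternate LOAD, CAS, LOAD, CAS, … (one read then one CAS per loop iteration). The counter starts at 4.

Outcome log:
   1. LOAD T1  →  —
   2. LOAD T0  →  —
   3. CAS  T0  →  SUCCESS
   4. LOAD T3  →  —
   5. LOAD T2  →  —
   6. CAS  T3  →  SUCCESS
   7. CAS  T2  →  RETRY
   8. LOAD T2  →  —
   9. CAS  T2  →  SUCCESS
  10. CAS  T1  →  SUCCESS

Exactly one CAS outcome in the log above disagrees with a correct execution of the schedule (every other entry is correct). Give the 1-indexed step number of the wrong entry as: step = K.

step = 10

Correct run:
[1] T1.load  rd  (counter 4, T1.r 4)
[2] T0.load  rd  (counter 4, T0.r 4)
[3] T0.cas  hit  (counter 5, T0.r 4)
[4] T3.load  rd  (counter 5, T3.r 5)
[5] T2.load  rd  (counter 5, T2.r 5)
[6] T3.cas  hit  (counter 6, T3.r 5)
[7] T2.cas  miss  (counter 6, T2.r 5)
[8] T2.load  rd  (counter 6, T2.r 6)
[9] T2.cas  hit  (counter 7, T2.r 6)
[10] T1.cas  miss  (counter 7, T1.r 4)
Flip is step 10.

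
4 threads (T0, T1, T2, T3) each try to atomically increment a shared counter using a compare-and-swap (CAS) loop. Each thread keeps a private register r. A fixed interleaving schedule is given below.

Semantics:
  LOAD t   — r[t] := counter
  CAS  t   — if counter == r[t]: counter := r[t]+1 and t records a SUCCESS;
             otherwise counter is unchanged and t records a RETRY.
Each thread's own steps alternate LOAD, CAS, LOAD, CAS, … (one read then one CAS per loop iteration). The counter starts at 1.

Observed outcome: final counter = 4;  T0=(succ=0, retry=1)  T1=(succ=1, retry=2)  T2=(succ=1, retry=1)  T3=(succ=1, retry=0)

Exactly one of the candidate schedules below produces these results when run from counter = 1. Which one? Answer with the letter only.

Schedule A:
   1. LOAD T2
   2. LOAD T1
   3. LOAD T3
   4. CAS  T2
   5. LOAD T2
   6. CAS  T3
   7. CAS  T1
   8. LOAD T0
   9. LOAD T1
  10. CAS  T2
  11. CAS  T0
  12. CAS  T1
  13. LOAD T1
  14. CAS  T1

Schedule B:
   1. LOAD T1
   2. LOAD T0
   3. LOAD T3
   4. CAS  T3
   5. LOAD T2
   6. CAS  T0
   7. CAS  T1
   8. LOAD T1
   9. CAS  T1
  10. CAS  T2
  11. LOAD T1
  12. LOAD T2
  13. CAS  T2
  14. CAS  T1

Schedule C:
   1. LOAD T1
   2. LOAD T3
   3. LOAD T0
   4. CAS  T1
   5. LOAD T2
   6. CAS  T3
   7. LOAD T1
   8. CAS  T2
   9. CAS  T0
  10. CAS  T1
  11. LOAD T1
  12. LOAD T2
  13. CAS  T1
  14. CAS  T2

Run B:
step 1: T1 LOAD ⇒ load; ctr=1 reg=1
step 2: T0 LOAD ⇒ load; ctr=1 reg=1
step 3: T3 LOAD ⇒ load; ctr=1 reg=1
step 4: T3 CAS ⇒ ok; ctr=2 reg=1
step 5: T2 LOAD ⇒ load; ctr=2 reg=2
step 6: T0 CAS ⇒ retry; ctr=2 reg=1
step 7: T1 CAS ⇒ retry; ctr=2 reg=1
step 8: T1 LOAD ⇒ load; ctr=2 reg=2
step 9: T1 CAS ⇒ ok; ctr=3 reg=2
step 10: T2 CAS ⇒ retry; ctr=3 reg=2
step 11: T1 LOAD ⇒ load; ctr=3 reg=3
step 12: T2 LOAD ⇒ load; ctr=3 reg=3
step 13: T2 CAS ⇒ ok; ctr=4 reg=3
step 14: T1 CAS ⇒ retry; ctr=4 reg=3

B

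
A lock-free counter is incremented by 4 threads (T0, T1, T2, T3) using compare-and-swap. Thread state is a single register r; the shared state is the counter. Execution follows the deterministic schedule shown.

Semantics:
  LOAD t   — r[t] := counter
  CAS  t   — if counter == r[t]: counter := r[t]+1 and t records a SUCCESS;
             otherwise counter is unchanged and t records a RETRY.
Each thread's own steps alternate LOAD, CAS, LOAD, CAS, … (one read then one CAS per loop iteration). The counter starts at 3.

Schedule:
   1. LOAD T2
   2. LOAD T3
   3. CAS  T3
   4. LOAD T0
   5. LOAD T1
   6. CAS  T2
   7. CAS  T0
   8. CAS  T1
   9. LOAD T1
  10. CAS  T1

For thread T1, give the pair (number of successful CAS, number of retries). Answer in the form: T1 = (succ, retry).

   1) LOAD T2:  M=3  r_T2=3
   2) LOAD T3:  M=3  r_T3=3
   3) CAS  T3:  M=4  r_T3=3 ✓
   4) LOAD T0:  M=4  r_T0=4
   5) LOAD T1:  M=4  r_T1=4
   6) CAS  T2:  M=4  r_T2=3 ✗
   7) CAS  T0:  M=5  r_T0=4 ✓
   8) CAS  T1:  M=5  r_T1=4 ✗
   9) LOAD T1:  M=5  r_T1=5
  10) CAS  T1:  M=6  r_T1=5 ✓

T1 = (1, 1)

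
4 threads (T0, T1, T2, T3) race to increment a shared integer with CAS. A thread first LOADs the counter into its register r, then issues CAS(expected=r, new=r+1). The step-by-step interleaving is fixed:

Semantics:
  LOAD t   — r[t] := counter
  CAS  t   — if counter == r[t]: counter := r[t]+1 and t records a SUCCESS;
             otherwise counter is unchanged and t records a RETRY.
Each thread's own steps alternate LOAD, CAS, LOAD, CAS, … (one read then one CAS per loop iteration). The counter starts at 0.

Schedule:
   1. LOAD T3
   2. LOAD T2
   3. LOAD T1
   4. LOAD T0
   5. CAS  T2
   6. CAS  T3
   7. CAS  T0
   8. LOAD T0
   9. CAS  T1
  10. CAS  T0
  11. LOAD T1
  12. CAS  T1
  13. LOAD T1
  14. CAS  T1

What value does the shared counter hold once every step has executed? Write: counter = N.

counter = 4

   1) LOAD T3:  M=0  r_T3=0
   2) LOAD T2:  M=0  r_T2=0
   3) LOAD T1:  M=0  r_T1=0
   4) LOAD T0:  M=0  r_T0=0
   5) CAS  T2:  M=1  r_T2=0 ✓
   6) CAS  T3:  M=1  r_T3=0 ✗
   7) CAS  T0:  M=1  r_T0=0 ✗
   8) LOAD T0:  M=1  r_T0=1
   9) CAS  T1:  M=1  r_T1=0 ✗
  10) CAS  T0:  M=2  r_T0=1 ✓
  11) LOAD T1:  M=2  r_T1=2
  12) CAS  T1:  M=3  r_T1=2 ✓
  13) LOAD T1:  M=3  r_T1=3
  14) CAS  T1:  M=4  r_T1=3 ✓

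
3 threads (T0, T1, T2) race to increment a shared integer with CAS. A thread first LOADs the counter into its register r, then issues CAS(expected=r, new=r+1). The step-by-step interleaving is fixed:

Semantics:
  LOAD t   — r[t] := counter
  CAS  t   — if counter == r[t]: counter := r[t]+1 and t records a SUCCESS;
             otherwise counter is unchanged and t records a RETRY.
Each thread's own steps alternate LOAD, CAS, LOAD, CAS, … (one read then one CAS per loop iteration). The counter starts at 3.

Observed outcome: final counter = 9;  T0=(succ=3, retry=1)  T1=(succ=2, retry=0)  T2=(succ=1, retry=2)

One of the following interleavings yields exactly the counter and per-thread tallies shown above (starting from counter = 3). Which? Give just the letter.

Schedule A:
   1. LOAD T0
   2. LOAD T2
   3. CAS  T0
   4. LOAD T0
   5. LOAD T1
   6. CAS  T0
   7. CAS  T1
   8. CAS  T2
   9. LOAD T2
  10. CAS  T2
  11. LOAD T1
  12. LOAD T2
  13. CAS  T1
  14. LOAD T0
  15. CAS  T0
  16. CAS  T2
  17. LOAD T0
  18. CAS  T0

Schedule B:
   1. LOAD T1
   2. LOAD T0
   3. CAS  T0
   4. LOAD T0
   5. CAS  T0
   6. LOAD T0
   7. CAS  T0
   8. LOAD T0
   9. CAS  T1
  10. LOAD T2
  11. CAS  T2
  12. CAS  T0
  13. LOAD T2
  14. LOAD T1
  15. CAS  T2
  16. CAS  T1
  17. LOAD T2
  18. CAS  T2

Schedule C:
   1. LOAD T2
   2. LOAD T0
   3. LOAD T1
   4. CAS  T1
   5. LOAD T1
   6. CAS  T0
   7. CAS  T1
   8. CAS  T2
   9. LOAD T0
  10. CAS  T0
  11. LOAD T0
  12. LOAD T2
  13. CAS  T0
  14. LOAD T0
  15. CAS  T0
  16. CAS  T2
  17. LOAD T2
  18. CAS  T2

C

Run C:
   1) LOAD T2:  M=3  r_T2=3
   2) LOAD T0:  M=3  r_T0=3
   3) LOAD T1:  M=3  r_T1=3
   4) CAS  T1:  M=4  r_T1=3 ✓
   5) LOAD T1:  M=4  r_T1=4
   6) CAS  T0:  M=4  r_T0=3 ✗
   7) CAS  T1:  M=5  r_T1=4 ✓
   8) CAS  T2:  M=5  r_T2=3 ✗
   9) LOAD T0:  M=5  r_T0=5
  10) CAS  T0:  M=6  r_T0=5 ✓
  11) LOAD T0:  M=6  r_T0=6
  12) LOAD T2:  M=6  r_T2=6
  13) CAS  T0:  M=7  r_T0=6 ✓
  14) LOAD T0:  M=7  r_T0=7
  15) CAS  T0:  M=8  r_T0=7 ✓
  16) CAS  T2:  M=8  r_T2=6 ✗
  17) LOAD T2:  M=8  r_T2=8
  18) CAS  T2:  M=9  r_T2=8 ✓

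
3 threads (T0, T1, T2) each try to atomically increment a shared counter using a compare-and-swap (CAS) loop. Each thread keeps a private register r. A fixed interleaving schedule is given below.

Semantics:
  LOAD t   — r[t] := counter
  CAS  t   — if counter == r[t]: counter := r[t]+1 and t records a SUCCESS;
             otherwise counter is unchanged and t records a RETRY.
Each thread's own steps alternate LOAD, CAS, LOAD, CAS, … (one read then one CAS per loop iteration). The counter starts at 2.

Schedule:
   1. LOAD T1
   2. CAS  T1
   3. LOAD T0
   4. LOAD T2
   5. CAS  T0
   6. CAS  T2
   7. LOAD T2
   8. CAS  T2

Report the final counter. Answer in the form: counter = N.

counter = 5

T1 LOAD — after: cnt=2, r=2 — load
T1 CAS — after: cnt=3, r=2 — ok
T0 LOAD — after: cnt=3, r=3 — load
T2 LOAD — after: cnt=3, r=3 — load
T0 CAS — after: cnt=4, r=3 — ok
T2 CAS — after: cnt=4, r=3 — retry
T2 LOAD — after: cnt=4, r=4 — load
T2 CAS — after: cnt=5, r=4 — ok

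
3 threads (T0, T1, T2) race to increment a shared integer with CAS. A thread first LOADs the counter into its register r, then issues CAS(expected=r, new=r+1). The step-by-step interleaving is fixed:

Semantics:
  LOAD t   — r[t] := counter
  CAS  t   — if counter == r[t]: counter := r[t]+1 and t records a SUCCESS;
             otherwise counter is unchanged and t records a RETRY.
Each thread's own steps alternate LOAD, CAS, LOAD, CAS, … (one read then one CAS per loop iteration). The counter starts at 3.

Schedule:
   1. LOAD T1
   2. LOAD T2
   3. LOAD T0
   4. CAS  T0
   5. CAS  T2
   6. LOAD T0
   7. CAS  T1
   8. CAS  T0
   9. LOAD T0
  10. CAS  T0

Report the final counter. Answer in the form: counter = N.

[1] T1.load  rd  (counter 3, T1.r 3)
[2] T2.load  rd  (counter 3, T2.r 3)
[3] T0.load  rd  (counter 3, T0.r 3)
[4] T0.cas  hit  (counter 4, T0.r 3)
[5] T2.cas  miss  (counter 4, T2.r 3)
[6] T0.load  rd  (counter 4, T0.r 4)
[7] T1.cas  miss  (counter 4, T1.r 3)
[8] T0.cas  hit  (counter 5, T0.r 4)
[9] T0.load  rd  (counter 5, T0.r 5)
[10] T0.cas  hit  (counter 6, T0.r 5)

counter = 6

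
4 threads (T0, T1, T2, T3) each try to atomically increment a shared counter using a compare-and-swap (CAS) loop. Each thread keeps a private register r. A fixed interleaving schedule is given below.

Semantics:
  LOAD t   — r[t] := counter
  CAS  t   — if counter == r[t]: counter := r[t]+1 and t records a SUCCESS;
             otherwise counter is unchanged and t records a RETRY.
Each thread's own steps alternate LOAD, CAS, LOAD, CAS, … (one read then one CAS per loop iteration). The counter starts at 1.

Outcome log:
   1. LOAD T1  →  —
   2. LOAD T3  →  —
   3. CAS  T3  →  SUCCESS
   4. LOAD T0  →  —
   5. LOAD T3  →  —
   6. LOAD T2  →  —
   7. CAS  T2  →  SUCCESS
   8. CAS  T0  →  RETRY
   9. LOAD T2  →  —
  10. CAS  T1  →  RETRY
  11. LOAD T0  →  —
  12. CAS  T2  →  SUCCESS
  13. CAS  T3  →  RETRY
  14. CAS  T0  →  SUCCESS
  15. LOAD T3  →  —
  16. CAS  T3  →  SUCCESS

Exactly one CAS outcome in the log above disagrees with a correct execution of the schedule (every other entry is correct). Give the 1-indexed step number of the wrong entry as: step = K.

Correct run:
1. LOAD T1 → mem=1 r[T1]=1 [LOAD]
2. LOAD T3 → mem=1 r[T3]=1 [LOAD]
3. CAS T3 → mem=2 r[T3]=1 [OK]
4. LOAD T0 → mem=2 r[T0]=2 [LOAD]
5. LOAD T3 → mem=2 r[T3]=2 [LOAD]
6. LOAD T2 → mem=2 r[T2]=2 [LOAD]
7. CAS T2 → mem=3 r[T2]=2 [OK]
8. CAS T0 → mem=3 r[T0]=2 [RETRY]
9. LOAD T2 → mem=3 r[T2]=3 [LOAD]
10. CAS T1 → mem=3 r[T1]=1 [RETRY]
11. LOAD T0 → mem=3 r[T0]=3 [LOAD]
12. CAS T2 → mem=4 r[T2]=3 [OK]
13. CAS T3 → mem=4 r[T3]=2 [RETRY]
14. CAS T0 → mem=4 r[T0]=3 [RETRY]
15. LOAD T3 → mem=4 r[T3]=4 [LOAD]
16. CAS T3 → mem=5 r[T3]=4 [OK]
Log disagrees first at step 14.

step = 14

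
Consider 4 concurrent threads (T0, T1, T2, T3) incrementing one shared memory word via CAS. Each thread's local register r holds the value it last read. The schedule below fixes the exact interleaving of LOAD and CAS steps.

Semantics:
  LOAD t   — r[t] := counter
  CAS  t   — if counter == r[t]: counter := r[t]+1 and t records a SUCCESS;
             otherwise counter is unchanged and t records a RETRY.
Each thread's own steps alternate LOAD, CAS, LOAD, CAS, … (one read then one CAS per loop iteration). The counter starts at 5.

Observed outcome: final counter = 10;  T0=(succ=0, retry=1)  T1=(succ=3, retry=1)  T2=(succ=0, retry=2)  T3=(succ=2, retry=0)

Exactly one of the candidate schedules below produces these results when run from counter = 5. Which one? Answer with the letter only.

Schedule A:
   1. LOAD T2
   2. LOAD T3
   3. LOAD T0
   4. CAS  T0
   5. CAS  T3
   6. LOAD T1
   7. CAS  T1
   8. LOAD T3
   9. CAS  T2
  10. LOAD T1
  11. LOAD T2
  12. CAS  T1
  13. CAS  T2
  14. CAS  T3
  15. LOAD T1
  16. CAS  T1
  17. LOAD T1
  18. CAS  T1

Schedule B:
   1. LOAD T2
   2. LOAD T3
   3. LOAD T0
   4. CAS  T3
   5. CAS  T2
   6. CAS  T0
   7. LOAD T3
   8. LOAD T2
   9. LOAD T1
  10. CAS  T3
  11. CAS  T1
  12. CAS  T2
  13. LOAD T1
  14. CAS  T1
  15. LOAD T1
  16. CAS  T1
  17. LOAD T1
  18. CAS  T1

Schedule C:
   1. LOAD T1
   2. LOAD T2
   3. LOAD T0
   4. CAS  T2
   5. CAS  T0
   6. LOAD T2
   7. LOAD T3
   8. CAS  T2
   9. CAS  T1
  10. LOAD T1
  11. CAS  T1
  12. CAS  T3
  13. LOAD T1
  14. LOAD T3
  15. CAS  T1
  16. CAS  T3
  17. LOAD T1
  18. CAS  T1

B

Tracing schedule B:
step 1: T2 LOAD ⇒ load; ctr=5 reg=5
step 2: T3 LOAD ⇒ load; ctr=5 reg=5
step 3: T0 LOAD ⇒ load; ctr=5 reg=5
step 4: T3 CAS ⇒ ok; ctr=6 reg=5
step 5: T2 CAS ⇒ retry; ctr=6 reg=5
step 6: T0 CAS ⇒ retry; ctr=6 reg=5
step 7: T3 LOAD ⇒ load; ctr=6 reg=6
step 8: T2 LOAD ⇒ load; ctr=6 reg=6
step 9: T1 LOAD ⇒ load; ctr=6 reg=6
step 10: T3 CAS ⇒ ok; ctr=7 reg=6
step 11: T1 CAS ⇒ retry; ctr=7 reg=6
step 12: T2 CAS ⇒ retry; ctr=7 reg=6
step 13: T1 LOAD ⇒ load; ctr=7 reg=7
step 14: T1 CAS ⇒ ok; ctr=8 reg=7
step 15: T1 LOAD ⇒ load; ctr=8 reg=8
step 16: T1 CAS ⇒ ok; ctr=9 reg=8
step 17: T1 LOAD ⇒ load; ctr=9 reg=9
step 18: T1 CAS ⇒ ok; ctr=10 reg=9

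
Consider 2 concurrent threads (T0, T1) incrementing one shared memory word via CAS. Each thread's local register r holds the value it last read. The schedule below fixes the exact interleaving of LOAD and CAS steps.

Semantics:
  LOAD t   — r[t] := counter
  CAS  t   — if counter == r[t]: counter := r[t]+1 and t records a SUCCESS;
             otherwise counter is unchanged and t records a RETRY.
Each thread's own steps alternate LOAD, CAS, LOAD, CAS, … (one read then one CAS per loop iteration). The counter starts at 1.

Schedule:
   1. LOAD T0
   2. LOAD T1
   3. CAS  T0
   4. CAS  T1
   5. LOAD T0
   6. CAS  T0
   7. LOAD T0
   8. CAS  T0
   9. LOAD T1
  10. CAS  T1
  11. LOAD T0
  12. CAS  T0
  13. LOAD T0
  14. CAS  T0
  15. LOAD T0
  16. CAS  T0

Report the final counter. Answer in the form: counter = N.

counter = 8

T0 LOAD — after: cnt=1, r=1 — load
T1 LOAD — after: cnt=1, r=1 — load
T0 CAS — after: cnt=2, r=1 — ok
T1 CAS — after: cnt=2, r=1 — retry
T0 LOAD — after: cnt=2, r=2 — load
T0 CAS — after: cnt=3, r=2 — ok
T0 LOAD — after: cnt=3, r=3 — load
T0 CAS — after: cnt=4, r=3 — ok
T1 LOAD — after: cnt=4, r=4 — load
T1 CAS — after: cnt=5, r=4 — ok
T0 LOAD — after: cnt=5, r=5 — load
T0 CAS — after: cnt=6, r=5 — ok
T0 LOAD — after: cnt=6, r=6 — load
T0 CAS — after: cnt=7, r=6 — ok
T0 LOAD — after: cnt=7, r=7 — load
T0 CAS — after: cnt=8, r=7 — ok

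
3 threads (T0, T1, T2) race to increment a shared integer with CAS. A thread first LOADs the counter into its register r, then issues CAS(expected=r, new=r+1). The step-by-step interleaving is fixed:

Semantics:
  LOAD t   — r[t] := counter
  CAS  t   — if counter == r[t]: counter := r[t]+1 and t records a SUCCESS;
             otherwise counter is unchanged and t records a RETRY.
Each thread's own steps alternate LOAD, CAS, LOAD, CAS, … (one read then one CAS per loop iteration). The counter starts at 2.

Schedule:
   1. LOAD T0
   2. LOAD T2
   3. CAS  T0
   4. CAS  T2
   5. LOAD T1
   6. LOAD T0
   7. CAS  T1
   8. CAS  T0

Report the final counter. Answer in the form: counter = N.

counter = 4

[1] T0.load  rd  (counter 2, T0.r 2)
[2] T2.load  rd  (counter 2, T2.r 2)
[3] T0.cas  hit  (counter 3, T0.r 2)
[4] T2.cas  miss  (counter 3, T2.r 2)
[5] T1.load  rd  (counter 3, T1.r 3)
[6] T0.load  rd  (counter 3, T0.r 3)
[7] T1.cas  hit  (counter 4, T1.r 3)
[8] T0.cas  miss  (counter 4, T0.r 3)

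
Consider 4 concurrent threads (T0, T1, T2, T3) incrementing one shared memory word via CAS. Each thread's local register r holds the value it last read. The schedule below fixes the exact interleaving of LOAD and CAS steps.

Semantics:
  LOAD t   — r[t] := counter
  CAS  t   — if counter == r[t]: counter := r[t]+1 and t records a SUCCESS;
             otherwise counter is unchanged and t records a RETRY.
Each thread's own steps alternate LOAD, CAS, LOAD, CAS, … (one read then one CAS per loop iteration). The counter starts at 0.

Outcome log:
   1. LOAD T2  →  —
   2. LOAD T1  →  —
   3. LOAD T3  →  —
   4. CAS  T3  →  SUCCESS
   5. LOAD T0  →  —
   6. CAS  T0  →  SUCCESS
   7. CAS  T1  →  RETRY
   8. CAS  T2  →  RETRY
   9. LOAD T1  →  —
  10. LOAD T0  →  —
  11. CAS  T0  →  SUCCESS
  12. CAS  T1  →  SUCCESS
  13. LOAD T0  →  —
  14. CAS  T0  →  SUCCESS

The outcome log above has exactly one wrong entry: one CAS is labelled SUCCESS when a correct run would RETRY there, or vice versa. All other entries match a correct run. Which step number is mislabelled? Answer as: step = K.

step = 12

Re-executing:
T2 LOAD — after: cnt=0, r=0 — load
T1 LOAD — after: cnt=0, r=0 — load
T3 LOAD — after: cnt=0, r=0 — load
T3 CAS — after: cnt=1, r=0 — ok
T0 LOAD — after: cnt=1, r=1 — load
T0 CAS — after: cnt=2, r=1 — ok
T1 CAS — after: cnt=2, r=0 — retry
T2 CAS — after: cnt=2, r=0 — retry
T1 LOAD — after: cnt=2, r=2 — load
T0 LOAD — after: cnt=2, r=2 — load
T0 CAS — after: cnt=3, r=2 — ok
T1 CAS — after: cnt=3, r=2 — retry
T0 LOAD — after: cnt=3, r=3 — load
T0 CAS — after: cnt=4, r=3 — ok
Mismatch at 12.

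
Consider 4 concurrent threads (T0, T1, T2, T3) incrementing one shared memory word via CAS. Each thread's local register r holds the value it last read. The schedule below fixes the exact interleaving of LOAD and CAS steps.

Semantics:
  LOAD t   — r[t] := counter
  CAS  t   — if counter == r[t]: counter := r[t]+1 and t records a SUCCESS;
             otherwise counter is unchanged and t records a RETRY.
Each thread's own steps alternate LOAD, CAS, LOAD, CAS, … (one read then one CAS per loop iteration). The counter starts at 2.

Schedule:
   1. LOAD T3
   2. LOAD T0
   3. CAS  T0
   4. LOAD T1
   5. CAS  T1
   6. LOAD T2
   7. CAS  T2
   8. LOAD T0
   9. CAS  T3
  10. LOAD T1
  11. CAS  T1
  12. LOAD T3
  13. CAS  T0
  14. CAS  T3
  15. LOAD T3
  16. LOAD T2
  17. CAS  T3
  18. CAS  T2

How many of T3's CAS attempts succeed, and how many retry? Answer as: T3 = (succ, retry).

[1] T3.load  rd  (counter 2, T3.r 2)
[2] T0.load  rd  (counter 2, T0.r 2)
[3] T0.cas  hit  (counter 3, T0.r 2)
[4] T1.load  rd  (counter 3, T1.r 3)
[5] T1.cas  hit  (counter 4, T1.r 3)
[6] T2.load  rd  (counter 4, T2.r 4)
[7] T2.cas  hit  (counter 5, T2.r 4)
[8] T0.load  rd  (counter 5, T0.r 5)
[9] T3.cas  miss  (counter 5, T3.r 2)
[10] T1.load  rd  (counter 5, T1.r 5)
[11] T1.cas  hit  (counter 6, T1.r 5)
[12] T3.load  rd  (counter 6, T3.r 6)
[13] T0.cas  miss  (counter 6, T0.r 5)
[14] T3.cas  hit  (counter 7, T3.r 6)
[15] T3.load  rd  (counter 7, T3.r 7)
[16] T2.load  rd  (counter 7, T2.r 7)
[17] T3.cas  hit  (counter 8, T3.r 7)
[18] T2.cas  miss  (counter 8, T2.r 7)

T3 = (2, 1)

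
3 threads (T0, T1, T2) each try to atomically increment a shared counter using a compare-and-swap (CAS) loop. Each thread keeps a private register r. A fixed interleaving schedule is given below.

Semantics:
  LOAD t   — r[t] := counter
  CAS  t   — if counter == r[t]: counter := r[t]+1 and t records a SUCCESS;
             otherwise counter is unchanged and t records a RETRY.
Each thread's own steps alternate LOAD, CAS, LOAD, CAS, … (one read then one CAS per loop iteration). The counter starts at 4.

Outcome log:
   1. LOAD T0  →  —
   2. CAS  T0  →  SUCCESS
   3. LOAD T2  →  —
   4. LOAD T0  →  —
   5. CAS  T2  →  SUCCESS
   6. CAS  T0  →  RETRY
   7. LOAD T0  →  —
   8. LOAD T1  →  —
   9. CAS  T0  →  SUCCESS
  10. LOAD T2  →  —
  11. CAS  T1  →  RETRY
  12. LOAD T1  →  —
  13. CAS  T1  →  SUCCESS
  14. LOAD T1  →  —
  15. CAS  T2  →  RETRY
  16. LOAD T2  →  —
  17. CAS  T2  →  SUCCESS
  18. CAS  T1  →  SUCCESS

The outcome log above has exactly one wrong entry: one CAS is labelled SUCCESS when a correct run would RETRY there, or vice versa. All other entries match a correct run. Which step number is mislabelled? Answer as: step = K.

Reference trace:
1. LOAD T0 → mem=4 r[T0]=4 [LOAD]
2. CAS T0 → mem=5 r[T0]=4 [OK]
3. LOAD T2 → mem=5 r[T2]=5 [LOAD]
4. LOAD T0 → mem=5 r[T0]=5 [LOAD]
5. CAS T2 → mem=6 r[T2]=5 [OK]
6. CAS T0 → mem=6 r[T0]=5 [RETRY]
7. LOAD T0 → mem=6 r[T0]=6 [LOAD]
8. LOAD T1 → mem=6 r[T1]=6 [LOAD]
9. CAS T0 → mem=7 r[T0]=6 [OK]
10. LOAD T2 → mem=7 r[T2]=7 [LOAD]
11. CAS T1 → mem=7 r[T1]=6 [RETRY]
12. LOAD T1 → mem=7 r[T1]=7 [LOAD]
13. CAS T1 → mem=8 r[T1]=7 [OK]
14. LOAD T1 → mem=8 r[T1]=8 [LOAD]
15. CAS T2 → mem=8 r[T2]=7 [RETRY]
16. LOAD T2 → mem=8 r[T2]=8 [LOAD]
17. CAS T2 → mem=9 r[T2]=8 [OK]
18. CAS T1 → mem=9 r[T1]=8 [RETRY]
Flip is step 18.

step = 18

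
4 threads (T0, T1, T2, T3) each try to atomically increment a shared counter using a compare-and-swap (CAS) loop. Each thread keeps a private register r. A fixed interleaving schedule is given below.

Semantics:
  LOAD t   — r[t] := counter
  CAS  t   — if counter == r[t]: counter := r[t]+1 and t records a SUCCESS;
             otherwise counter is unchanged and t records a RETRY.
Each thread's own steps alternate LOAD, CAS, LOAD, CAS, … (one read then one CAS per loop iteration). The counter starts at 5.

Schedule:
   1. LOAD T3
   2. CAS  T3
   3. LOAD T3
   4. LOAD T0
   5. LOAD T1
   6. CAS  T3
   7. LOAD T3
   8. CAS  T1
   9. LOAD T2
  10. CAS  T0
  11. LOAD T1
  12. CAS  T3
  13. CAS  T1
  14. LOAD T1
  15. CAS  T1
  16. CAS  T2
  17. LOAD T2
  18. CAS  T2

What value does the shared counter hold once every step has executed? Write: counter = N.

[1] T3.load  rd  (counter 5, T3.r 5)
[2] T3.cas  hit  (counter 6, T3.r 5)
[3] T3.load  rd  (counter 6, T3.r 6)
[4] T0.load  rd  (counter 6, T0.r 6)
[5] T1.load  rd  (counter 6, T1.r 6)
[6] T3.cas  hit  (counter 7, T3.r 6)
[7] T3.load  rd  (counter 7, T3.r 7)
[8] T1.cas  miss  (counter 7, T1.r 6)
[9] T2.load  rd  (counter 7, T2.r 7)
[10] T0.cas  miss  (counter 7, T0.r 6)
[11] T1.load  rd  (counter 7, T1.r 7)
[12] T3.cas  hit  (counter 8, T3.r 7)
[13] T1.cas  miss  (counter 8, T1.r 7)
[14] T1.load  rd  (counter 8, T1.r 8)
[15] T1.cas  hit  (counter 9, T1.r 8)
[16] T2.cas  miss  (counter 9, T2.r 7)
[17] T2.load  rd  (counter 9, T2.r 9)
[18] T2.cas  hit  (counter 10, T2.r 9)

counter = 10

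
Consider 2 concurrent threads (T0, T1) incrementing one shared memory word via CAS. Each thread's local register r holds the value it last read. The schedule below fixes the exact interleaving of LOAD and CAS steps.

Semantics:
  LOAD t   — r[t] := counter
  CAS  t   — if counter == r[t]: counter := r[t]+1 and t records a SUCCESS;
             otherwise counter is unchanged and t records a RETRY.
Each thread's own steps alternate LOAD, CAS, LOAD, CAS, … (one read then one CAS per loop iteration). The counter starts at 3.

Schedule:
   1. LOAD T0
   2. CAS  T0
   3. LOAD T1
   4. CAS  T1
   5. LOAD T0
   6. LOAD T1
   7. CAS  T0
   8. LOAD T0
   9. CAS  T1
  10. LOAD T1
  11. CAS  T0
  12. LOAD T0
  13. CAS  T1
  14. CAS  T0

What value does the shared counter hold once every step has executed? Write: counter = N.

counter = 8

step 1: T0 LOAD ⇒ load; ctr=3 reg=3
step 2: T0 CAS ⇒ ok; ctr=4 reg=3
step 3: T1 LOAD ⇒ load; ctr=4 reg=4
step 4: T1 CAS ⇒ ok; ctr=5 reg=4
step 5: T0 LOAD ⇒ load; ctr=5 reg=5
step 6: T1 LOAD ⇒ load; ctr=5 reg=5
step 7: T0 CAS ⇒ ok; ctr=6 reg=5
step 8: T0 LOAD ⇒ load; ctr=6 reg=6
step 9: T1 CAS ⇒ retry; ctr=6 reg=5
step 10: T1 LOAD ⇒ load; ctr=6 reg=6
step 11: T0 CAS ⇒ ok; ctr=7 reg=6
step 12: T0 LOAD ⇒ load; ctr=7 reg=7
step 13: T1 CAS ⇒ retry; ctr=7 reg=6
step 14: T0 CAS ⇒ ok; ctr=8 reg=7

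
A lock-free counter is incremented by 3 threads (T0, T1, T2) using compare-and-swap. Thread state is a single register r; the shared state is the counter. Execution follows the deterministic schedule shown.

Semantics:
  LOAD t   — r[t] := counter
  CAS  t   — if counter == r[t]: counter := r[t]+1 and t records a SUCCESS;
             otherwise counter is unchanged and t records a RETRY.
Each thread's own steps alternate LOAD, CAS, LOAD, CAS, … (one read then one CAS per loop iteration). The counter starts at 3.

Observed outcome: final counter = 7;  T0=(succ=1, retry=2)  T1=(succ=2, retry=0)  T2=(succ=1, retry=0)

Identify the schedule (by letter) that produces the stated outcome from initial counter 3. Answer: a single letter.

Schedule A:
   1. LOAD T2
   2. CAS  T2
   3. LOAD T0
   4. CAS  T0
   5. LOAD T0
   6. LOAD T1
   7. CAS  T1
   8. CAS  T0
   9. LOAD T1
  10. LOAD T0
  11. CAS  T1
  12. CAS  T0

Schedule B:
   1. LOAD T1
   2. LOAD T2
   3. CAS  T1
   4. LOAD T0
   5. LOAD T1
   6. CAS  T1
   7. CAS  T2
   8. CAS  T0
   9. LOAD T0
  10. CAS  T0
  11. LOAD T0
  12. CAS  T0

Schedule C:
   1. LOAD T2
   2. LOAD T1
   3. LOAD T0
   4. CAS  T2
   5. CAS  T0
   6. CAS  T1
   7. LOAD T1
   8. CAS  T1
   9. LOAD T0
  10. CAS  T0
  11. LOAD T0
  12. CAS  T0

Tracing schedule A:
   1) LOAD T2:  M=3  r_T2=3
   2) CAS  T2:  M=4  r_T2=3 ✓
   3) LOAD T0:  M=4  r_T0=4
   4) CAS  T0:  M=5  r_T0=4 ✓
   5) LOAD T0:  M=5  r_T0=5
   6) LOAD T1:  M=5  r_T1=5
   7) CAS  T1:  M=6  r_T1=5 ✓
   8) CAS  T0:  M=6  r_T0=5 ✗
   9) LOAD T1:  M=6  r_T1=6
  10) LOAD T0:  M=6  r_T0=6
  11) CAS  T1:  M=7  r_T1=6 ✓
  12) CAS  T0:  M=7  r_T0=6 ✗

A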